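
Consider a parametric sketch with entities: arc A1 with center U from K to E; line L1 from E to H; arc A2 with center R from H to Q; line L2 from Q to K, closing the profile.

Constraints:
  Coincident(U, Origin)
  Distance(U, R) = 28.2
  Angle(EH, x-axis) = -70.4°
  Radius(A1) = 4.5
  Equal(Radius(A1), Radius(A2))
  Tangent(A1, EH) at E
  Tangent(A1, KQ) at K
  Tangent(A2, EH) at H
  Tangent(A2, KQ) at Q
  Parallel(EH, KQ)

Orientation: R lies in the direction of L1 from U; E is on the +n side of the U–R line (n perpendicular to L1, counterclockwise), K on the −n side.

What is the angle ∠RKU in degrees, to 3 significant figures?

80.9°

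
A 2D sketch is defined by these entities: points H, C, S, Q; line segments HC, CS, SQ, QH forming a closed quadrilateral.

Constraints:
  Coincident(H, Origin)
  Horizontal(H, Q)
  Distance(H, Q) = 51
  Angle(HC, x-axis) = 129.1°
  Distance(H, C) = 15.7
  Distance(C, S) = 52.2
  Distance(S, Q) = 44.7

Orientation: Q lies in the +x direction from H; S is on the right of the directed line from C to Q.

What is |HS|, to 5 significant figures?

36.600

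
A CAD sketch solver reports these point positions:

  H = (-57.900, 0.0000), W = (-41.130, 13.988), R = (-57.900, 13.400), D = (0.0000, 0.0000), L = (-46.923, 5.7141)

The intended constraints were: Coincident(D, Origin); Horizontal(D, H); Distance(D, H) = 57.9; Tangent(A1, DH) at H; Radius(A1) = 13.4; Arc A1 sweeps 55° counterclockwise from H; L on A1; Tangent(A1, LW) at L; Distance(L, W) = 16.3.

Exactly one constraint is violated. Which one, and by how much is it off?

Distance(L, W) = 16.3 — off by 6.20.

D = (0.00, 0.00) ✓; D.y = 0.00, H.y = 0.00 ✓; |DH| = 57.90 ✓; ∠(RH, HD) = 90.00° ✓; |RH| = 13.40 ✓; bearing(R→L) − bearing(R→H) = 55.00° ✓; |RL| = 13.40 ✓; ∠(RL, LW) = 90.00° ✓; |LW| = 10.10 ✗.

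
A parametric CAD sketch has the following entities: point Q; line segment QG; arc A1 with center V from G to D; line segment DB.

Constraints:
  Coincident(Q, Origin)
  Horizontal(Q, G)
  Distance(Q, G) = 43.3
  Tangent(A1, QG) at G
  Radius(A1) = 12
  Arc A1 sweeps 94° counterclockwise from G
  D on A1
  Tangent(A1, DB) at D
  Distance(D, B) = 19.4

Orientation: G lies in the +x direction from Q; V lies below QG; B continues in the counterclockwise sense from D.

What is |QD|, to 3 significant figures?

33.9

Since A1 is tangent to QG there, VG ⟂ QG, so V = G + (0, -12) = (43.3, -12.0). On A1, G sits at bearing 90° from V; a 94° counterclockwise sweep puts D at bearing 184°, so D = V + 12.0·(cos 184°, sin 184°) = (31.3, -12.8). Then |QD| = |D − Q| = 33.9.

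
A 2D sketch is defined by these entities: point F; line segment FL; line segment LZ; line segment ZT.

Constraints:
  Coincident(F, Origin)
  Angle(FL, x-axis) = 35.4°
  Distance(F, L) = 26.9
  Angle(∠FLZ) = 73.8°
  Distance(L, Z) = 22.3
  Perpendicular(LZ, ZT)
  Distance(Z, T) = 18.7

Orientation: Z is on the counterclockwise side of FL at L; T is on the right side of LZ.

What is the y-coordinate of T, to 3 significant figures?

44.1

F is at the origin; FL runs at 35.4° with length 26.9, so L = 26.9·(cos 35.4°, sin 35.4°) = (21.9, 15.6). ∠FLZ = 73.8°, so LZ runs at 35.4° + (180° − 73.8°) = 142° from the x-axis; with |LZ| = 22.3, Z = L + 22.3·(cos 142°, sin 142°) = (4.45, 29.4). The perpendicularity gives ZT at right angles to LZ; with |ZT| = 18.7 on the right of LZ, T = Z + 18.7·(0.621, 0.784) = (16.1, 44.1). So T.y = 44.1.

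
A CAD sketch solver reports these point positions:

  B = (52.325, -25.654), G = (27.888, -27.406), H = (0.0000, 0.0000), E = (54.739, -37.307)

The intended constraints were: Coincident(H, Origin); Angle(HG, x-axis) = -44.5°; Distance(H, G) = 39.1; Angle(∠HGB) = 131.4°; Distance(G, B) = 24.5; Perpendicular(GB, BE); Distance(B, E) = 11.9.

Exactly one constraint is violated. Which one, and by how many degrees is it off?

Perpendicular(GB, BE) — off by 7.60°.

H = (0.00, 0.00) ✓; HG at -44.50° ✓; |HG| = 39.10 ✓; ∠HGB = 131.4° ✓; |GB| = 24.50 ✓; ∠(GB, BE) = 82.40° ✗; |BE| = 11.90 ✓.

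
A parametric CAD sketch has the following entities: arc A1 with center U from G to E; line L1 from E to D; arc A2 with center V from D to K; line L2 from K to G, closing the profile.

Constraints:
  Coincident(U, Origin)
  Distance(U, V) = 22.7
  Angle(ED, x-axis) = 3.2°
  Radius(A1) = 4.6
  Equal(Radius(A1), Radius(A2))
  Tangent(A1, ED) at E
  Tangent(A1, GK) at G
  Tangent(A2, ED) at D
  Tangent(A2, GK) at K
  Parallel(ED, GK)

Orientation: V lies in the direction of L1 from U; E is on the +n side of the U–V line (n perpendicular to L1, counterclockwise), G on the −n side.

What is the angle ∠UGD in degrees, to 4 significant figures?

67.94°

The slot axis is L1's direction at 3.2°, so u = (cos 3.2°, sin 3.2°) = (0.9984, 0.05582) and n = (−sin 3.2°, cos 3.2°) = (-0.05582, 0.9984). U is at the origin and V lies 22.7 along u from U, so V = 22.7·u = (22.66, 1.267). Tangency of A1 to both parallel lines with radius 4.6 puts E and G at U ± 4.6·n: E = (-0.2568, 4.593), G = (0.2568, -4.593). Equal radii place D and K the same way about V: D = V + 4.6·n = (22.41, 5.860), K = V − 4.6·n = (22.92, -3.326). Then cos ∠UGD = GU·GD / (|GU||GD|), giving 67.94°.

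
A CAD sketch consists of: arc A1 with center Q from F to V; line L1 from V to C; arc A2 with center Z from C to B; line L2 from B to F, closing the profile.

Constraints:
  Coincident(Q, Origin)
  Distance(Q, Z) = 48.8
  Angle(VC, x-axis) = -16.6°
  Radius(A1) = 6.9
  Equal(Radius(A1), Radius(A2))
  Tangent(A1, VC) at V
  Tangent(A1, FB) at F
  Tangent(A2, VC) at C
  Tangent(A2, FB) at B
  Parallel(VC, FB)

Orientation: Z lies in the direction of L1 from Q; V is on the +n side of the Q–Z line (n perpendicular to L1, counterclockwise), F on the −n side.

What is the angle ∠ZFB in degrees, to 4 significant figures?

8.048°

The slot axis is L1's direction at -16.6°, so u = (cos -16.6°, sin -16.6°) = (0.9583, -0.2857) and n = (−sin -16.6°, cos -16.6°) = (0.2857, 0.9583). Q is at the origin and Z lies 48.8 along u from Q, so Z = 48.8·u = (46.77, -13.94). Tangency of A1 to both parallel lines with radius 6.9 puts V and F at Q ± 6.9·n: V = (1.971, 6.612), F = (-1.971, -6.612). Equal radii place C and B the same way about Z: C = Z + 6.9·n = (48.74, -7.329), B = Z − 6.9·n = (44.79, -20.55). Then cos ∠ZFB = FZ·FB / (|FZ||FB|), giving 8.048°.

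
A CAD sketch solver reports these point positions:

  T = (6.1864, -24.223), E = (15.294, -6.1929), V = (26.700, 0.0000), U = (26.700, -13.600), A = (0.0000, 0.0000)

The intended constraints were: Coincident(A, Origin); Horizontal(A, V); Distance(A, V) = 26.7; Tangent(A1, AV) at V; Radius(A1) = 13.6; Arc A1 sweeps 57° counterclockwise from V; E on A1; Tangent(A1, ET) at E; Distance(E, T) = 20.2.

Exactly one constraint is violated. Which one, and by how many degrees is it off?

Tangent(A1, ET) at E — off by 6.20°.

A = (0.00, 0.00) ✓; A.y = 0.00, V.y = 0.00 ✓; |AV| = 26.70 ✓; ∠(UV, VA) = 90.00° ✓; |UV| = 13.60 ✓; bearing(U→E) − bearing(U→V) = 57.00° ✓; |UE| = 13.60 ✓; ∠(UE, ET) = 83.80° ✗; |ET| = 20.20 ✓.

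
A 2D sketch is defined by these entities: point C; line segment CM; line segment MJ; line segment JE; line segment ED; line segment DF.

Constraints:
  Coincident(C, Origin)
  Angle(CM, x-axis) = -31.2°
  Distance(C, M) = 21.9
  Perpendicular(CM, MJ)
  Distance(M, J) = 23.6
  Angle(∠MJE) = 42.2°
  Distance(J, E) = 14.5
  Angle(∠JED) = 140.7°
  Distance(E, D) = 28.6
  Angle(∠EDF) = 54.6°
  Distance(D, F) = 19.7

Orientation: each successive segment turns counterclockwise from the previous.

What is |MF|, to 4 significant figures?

7.462

∠JED = 140.7° gives ED at -124.1° from the x-axis; with |ED| = 28.6, D = (1.028, -18.98). ∠EDF = 54.6° gives DF at 1.300° from the x-axis; with |DF| = 19.7, F = (20.72, -18.54). Then |MF| = |F − M| = 7.462.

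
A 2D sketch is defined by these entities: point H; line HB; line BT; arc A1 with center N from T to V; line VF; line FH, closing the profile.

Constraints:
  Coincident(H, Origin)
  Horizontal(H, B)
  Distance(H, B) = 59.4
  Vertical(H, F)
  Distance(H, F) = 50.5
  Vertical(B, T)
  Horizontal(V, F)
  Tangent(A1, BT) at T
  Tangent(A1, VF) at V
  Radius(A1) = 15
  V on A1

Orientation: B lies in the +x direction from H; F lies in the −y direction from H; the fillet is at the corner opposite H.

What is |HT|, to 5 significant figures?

69.200

H is at the origin; HB is horizontal with |HB| = 59.4 and B on the +x side, so B = (59.400, 0.0000). H and F share the same x with |HF| = 50.5 and F on the −y side, so F = (0.0000, -50.500). The virtual corner opposite H is at (59.400, -50.500). Tangency of A1 to BT means the radius NT is perpendicular to BT and tangency of A1 to VF means the radius NV is perpendicular to VF, with radius 15.0, so the center N sits 15.0 in from both sides at N = (44.400, -35.500). That places the tangent points at T = (59.400, -35.500) on BT and V = (44.400, -50.500) on VF. Then |HT| = |T − H| = 69.200.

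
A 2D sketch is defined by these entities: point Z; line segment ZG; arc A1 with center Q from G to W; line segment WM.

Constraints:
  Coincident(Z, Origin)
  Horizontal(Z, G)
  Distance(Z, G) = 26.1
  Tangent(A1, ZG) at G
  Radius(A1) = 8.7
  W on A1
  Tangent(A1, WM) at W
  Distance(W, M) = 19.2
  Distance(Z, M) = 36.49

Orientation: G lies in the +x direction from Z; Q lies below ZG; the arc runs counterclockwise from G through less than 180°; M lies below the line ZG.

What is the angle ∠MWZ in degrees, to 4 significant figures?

133.4°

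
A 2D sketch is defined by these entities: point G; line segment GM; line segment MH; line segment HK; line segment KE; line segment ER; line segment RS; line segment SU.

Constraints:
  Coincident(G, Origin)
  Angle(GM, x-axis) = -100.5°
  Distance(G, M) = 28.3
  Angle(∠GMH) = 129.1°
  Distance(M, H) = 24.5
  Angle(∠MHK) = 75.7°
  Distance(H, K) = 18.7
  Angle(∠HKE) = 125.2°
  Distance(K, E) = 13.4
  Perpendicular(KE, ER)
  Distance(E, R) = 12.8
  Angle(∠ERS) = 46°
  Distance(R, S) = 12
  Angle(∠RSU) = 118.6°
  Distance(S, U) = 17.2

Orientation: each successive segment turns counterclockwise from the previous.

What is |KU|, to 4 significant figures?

15.30

G is at the origin; GM runs at -100.5° with length 28.3, so M = (-5.157, -27.83). ∠GMH = 129.1° gives MH at -49.60° from the x-axis; with |MH| = 24.5, H = (10.72, -46.48). ∠MHK = 75.7° gives HK at 54.70° from the x-axis; with |HK| = 18.7, K = (21.53, -31.22). ∠HKE = 125.2° gives KE at 109.5° from the x-axis; with |KE| = 13.4, E = (17.05, -18.59). KE is perpendicular to ER, so ER runs at -160.5°; with |ER| = 12.8, R = (4.989, -22.86). ∠ERS = 46.0° gives RS at -26.50° from the x-axis; with |RS| = 12.0, S = (15.73, -28.22). ∠RSU = 118.6° gives SU at 34.90° from the x-axis; with |SU| = 17.2, U = (29.83, -18.38). Then |KU| = |U − K| = 15.30.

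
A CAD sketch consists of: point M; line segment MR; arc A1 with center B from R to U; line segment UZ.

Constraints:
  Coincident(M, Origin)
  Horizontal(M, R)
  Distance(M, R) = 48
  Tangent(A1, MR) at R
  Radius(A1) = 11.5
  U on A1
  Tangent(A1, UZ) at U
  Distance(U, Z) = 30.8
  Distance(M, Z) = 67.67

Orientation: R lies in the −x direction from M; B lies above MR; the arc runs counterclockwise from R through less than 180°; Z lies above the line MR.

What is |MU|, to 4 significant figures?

41.15

Checks: |BU| = 11.50 ✓; ∠(BU, UZ) = 90.00° ✓; |UZ| = 30.80 ✓; |MZ| = 67.67 ✓.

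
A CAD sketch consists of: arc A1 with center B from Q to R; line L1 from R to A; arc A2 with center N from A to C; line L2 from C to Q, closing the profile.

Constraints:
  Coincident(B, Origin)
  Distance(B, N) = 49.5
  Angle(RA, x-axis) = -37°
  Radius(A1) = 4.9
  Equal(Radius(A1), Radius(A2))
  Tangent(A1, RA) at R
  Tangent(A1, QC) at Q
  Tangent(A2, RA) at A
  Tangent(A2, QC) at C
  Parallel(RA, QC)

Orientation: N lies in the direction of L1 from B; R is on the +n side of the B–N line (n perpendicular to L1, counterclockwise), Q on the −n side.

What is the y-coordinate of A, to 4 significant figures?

-25.88

Tangency of A1 to both parallel lines with radius 4.9 puts R and Q at B ± 4.9·n: R = (2.949, 3.913), Q = (-2.949, -3.913). Equal radii place A and C the same way about N: A = N + 4.9·n = (42.48, -25.88), C = N − 4.9·n = (36.58, -33.70). So A.y = -25.88.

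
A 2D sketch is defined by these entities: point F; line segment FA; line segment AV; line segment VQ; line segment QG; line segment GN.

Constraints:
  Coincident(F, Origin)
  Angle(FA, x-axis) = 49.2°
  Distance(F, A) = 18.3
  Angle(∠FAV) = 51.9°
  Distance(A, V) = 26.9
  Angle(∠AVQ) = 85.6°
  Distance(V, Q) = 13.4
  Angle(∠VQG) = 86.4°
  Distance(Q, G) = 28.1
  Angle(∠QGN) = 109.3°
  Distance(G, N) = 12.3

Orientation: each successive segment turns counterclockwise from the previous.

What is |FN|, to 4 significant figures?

23.12

F is at the origin; FA runs at 49.2° with length 18.3, so A = (11.96, 13.85). ∠FAV = 51.9° gives AV at 177.3° from the x-axis; with |AV| = 26.9, V = (-14.91, 15.12). ∠AVQ = 85.6° gives VQ at -88.30° from the x-axis; with |VQ| = 13.4, Q = (-14.52, 1.726). ∠VQG = 86.4° gives QG at 5.300° from the x-axis; with |QG| = 28.1, G = (13.46, 4.322). ∠QGN = 109.3° gives GN at 76.00° from the x-axis; with |GN| = 12.3, N = (16.44, 16.26). Then |FN| = |N − F| = 23.12.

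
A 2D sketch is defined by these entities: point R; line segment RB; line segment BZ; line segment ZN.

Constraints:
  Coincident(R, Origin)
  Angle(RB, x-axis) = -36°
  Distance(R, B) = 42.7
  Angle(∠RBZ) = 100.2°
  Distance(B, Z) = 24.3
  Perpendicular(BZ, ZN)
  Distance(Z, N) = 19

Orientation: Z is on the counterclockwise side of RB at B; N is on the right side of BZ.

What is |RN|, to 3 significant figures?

68.8

∠RBZ = 100.2°, so BZ runs at -36.0° + (180° − 100.2°) = 43.8° from the x-axis; with |BZ| = 24.3, Z = B + 24.3·(cos 43.8°, sin 43.8°) = (52.1, -8.28). BZ ⟂ ZN; with |ZN| = 19.0 on the right of BZ, N = Z + 19.0·(0.692, -0.722) = (65.2, -22.0). Then |RN| = |N − R| = 68.8.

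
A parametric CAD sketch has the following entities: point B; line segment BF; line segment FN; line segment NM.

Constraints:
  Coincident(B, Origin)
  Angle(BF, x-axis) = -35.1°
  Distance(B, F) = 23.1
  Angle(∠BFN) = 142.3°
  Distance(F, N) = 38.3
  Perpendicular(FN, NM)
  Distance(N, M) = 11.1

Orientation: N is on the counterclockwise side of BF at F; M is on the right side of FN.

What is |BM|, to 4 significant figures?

61.95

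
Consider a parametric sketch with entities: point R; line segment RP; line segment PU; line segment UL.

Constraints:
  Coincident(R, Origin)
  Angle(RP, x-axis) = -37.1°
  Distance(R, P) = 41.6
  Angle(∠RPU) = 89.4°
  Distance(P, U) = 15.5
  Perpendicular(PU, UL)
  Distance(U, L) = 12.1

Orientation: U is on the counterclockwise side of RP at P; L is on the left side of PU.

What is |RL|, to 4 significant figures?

33.12

R is at the origin; RP runs at -37.1° with length 41.6, so P = 41.6·(cos -37.1°, sin -37.1°) = (33.18, -25.09). ∠RPU = 89.4°, so PU runs at -37.1° + (180° − 89.4°) = 53.50° from the x-axis; with |PU| = 15.5, U = P + 15.5·(cos 53.50°, sin 53.50°) = (42.40, -12.63). PU ⟂ UL; with |UL| = 12.1 on the left of PU, L = U + 12.1·(-0.8039, 0.5948) = (32.67, -5.436). Then |RL| = |L − R| = 33.12.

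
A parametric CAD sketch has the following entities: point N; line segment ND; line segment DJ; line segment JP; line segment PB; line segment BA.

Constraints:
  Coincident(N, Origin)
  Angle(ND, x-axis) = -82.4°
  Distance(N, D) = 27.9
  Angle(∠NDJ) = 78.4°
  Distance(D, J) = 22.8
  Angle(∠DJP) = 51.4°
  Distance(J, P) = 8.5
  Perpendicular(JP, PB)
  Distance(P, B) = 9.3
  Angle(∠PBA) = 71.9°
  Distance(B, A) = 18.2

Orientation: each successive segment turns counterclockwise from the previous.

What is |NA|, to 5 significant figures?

41.523

N is at the origin; ND runs at -82.4° with length 27.9, so D = (3.6900, -27.655). ∠NDJ = 78.4° gives DJ at 19.200° from the x-axis; with |DJ| = 22.8, J = (25.222, -20.157). ∠DJP = 51.4° gives JP at 147.80° from the x-axis; with |JP| = 8.5, P = (18.029, -15.627). JP ⟂ PB, so PB runs at -122.20°; with |PB| = 9.3, B = (13.073, -23.497). ∠PBA = 71.9° gives BA at -14.100° from the x-axis; with |BA| = 18.2, A = (30.725, -27.931). Then |NA| = |A − N| = 41.523.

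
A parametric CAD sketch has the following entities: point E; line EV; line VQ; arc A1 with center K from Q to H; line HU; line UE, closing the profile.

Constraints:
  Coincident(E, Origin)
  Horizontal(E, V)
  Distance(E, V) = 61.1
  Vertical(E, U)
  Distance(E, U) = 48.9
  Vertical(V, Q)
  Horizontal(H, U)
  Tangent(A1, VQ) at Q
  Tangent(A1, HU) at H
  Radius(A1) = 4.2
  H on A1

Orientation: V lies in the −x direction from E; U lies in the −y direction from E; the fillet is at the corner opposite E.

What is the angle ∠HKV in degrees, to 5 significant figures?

174.63°

E is at the origin; E and V share the same y with |EV| = 61.1 and V on the −x side, so V = (-61.100, 0.0000). E and U share the same x with |EU| = 48.9 and U on the −y side, so U = (0.0000, -48.900). The virtual corner opposite E is at (-61.100, -48.900). The tangent condition forces KQ to be normal to VQ and the tangent condition forces KH to be normal to HU, with radius 4.2, so the center K sits 4.2 in from both sides at K = (-56.900, -44.700). That places the tangent points at Q = (-61.100, -44.700) on VQ and H = (-56.900, -48.900) on HU. Then cos ∠HKV = KH·KV / (|KH||KV|), giving 174.63°.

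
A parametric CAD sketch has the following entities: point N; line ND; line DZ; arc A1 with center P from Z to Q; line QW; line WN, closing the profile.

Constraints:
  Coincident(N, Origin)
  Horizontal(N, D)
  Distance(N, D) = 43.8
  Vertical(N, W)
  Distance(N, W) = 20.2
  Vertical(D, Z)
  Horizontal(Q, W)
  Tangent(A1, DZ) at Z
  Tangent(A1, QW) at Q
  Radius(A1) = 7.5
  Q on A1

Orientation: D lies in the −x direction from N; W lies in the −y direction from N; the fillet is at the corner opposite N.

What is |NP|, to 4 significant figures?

38.46

N is at the origin; ND is horizontal with |ND| = 43.8 and D on the −x side, so D = (-43.80, 0.000). N and W share the same x with |NW| = 20.2 and W on the −y side, so W = (0.000, -20.20). The virtual corner opposite N is at (-43.80, -20.20). Since A1 is tangent to DZ there, PZ ⟂ DZ and since A1 is tangent to QW there, PQ ⟂ QW, with radius 7.5, so the center P sits 7.5 in from both sides at P = (-36.30, -12.70). Then |NP| = |P − N| = 38.46.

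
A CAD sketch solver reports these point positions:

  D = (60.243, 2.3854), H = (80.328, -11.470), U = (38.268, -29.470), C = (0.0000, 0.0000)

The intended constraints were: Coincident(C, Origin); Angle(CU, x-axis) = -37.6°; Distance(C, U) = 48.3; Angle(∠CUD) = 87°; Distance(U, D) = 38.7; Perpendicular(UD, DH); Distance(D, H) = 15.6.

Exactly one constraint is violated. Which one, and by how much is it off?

Distance(D, H) = 15.6 — off by 8.80.

C = (0.00, 0.00) ✓; CU at -37.60° ✓; |CU| = 48.30 ✓; ∠CUD = 87.00° ✓; |UD| = 38.70 ✓; ∠(UD, DH) = 90.00° ✓; |DH| = 24.40 ✗.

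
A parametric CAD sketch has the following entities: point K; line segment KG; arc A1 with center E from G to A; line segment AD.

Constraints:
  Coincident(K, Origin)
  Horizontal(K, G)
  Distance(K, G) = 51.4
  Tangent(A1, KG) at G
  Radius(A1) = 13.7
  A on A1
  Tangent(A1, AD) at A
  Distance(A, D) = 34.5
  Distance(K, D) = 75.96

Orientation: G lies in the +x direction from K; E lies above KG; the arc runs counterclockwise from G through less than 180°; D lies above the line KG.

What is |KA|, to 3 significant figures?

66.9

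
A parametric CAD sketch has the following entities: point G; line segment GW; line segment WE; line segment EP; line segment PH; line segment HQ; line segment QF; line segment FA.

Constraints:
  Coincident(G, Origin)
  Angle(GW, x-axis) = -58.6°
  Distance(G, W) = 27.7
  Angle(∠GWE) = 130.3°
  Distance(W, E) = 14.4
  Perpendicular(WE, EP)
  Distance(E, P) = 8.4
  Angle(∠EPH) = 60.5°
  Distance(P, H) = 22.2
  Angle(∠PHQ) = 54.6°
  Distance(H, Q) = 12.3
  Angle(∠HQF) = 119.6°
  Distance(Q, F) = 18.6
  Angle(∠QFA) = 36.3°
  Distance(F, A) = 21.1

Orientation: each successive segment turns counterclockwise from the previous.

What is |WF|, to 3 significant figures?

21.6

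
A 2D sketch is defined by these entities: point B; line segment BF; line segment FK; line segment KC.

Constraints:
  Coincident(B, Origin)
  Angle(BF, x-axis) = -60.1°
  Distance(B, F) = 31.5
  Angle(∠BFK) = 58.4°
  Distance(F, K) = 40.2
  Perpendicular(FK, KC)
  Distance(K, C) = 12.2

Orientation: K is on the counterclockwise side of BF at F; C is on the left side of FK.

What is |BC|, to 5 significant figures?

27.847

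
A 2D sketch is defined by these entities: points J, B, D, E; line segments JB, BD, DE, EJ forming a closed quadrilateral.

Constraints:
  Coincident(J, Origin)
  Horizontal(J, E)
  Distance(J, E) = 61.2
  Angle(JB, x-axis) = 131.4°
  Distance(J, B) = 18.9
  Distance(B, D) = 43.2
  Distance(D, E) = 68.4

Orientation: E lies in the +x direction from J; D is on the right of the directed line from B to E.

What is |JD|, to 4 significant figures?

27.61

J is at the origin; J and E share the same y with |JE| = 61.2 and E in +x, so E = (61.2, 0). JB runs at 131.4° with |JB| = 18.9, so B = (-12.50, 14.18). D is determined by |BD| = 43.2 and |DE| = 68.4 together: it lies at the intersection of circle(B, 43.2) and circle(E, 68.4). With |BE| = 75.05, the foot of the radical line on BE is 18.79 from B and the perpendicular offset is √(43.2² − 18.79²) = 38.90. Taking the right-of-BE solution: D = (-1.397, -27.57).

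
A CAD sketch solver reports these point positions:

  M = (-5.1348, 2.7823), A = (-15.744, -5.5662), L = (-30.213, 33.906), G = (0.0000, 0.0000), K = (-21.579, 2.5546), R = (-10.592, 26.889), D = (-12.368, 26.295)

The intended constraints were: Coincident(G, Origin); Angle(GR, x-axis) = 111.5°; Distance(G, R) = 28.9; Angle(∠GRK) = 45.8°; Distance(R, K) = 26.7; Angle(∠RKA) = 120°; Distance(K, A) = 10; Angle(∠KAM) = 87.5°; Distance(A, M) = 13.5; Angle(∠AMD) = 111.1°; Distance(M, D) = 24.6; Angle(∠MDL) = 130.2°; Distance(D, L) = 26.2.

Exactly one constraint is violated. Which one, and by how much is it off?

Distance(D, L) = 26.2 — off by 6.80.

G = (0.00, 0.00) ✓; GR at 111.5° ✓; |GR| = 28.90 ✓; ∠GRK = 45.80° ✓; |RK| = 26.70 ✓; ∠RKA = 120.0° ✓; |KA| = 10.00 ✓; ∠KAM = 87.50° ✓; |AM| = 13.50 ✓; ∠AMD = 111.1° ✓; |MD| = 24.60 ✓; ∠MDL = 130.2° ✓; |DL| = 19.40 ✗.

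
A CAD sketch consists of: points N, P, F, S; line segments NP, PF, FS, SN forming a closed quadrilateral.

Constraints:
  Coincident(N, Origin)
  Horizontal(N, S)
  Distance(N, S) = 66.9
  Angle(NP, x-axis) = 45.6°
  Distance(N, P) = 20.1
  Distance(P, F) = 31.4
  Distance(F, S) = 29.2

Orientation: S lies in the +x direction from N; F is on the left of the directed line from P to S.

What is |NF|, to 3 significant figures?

49.1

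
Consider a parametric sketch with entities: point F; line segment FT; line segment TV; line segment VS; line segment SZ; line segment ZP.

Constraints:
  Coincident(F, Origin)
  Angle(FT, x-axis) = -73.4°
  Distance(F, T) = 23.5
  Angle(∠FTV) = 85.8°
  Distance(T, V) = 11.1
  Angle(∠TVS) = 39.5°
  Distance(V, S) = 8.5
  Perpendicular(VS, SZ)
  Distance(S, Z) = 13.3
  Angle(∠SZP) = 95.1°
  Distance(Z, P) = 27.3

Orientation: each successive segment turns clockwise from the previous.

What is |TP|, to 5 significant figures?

28.602

F is at the origin; FT runs at -73.4° with length 23.5, so T = (6.7137, -22.521). ∠FTV = 85.8° gives TV at -167.60° from the x-axis; with |TV| = 11.1, V = (-4.1274, -24.904). ∠TVS = 39.5° gives VS at 51.900° from the x-axis; with |VS| = 8.5, S = (1.1174, -18.215). VS is perpendicular to SZ, so SZ runs at -38.100°; with |SZ| = 13.3, Z = (11.584, -26.422). ∠SZP = 95.1° gives ZP at -123.00° from the x-axis; with |ZP| = 27.3, P = (-3.2850, -49.317). Then |TP| = |P − T| = 28.602.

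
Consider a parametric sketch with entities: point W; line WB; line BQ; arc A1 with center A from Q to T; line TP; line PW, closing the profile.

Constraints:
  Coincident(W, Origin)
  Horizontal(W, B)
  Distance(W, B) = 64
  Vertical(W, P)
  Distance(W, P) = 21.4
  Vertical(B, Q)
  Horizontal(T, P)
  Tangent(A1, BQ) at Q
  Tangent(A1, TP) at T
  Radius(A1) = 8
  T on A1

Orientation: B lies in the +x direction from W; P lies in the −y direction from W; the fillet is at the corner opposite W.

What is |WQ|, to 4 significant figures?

65.39

W is at the origin; WB is horizontal with |WB| = 64.0 and B on the +x side, so B = (64.00, 0.000). W and P share the same x with |WP| = 21.4 and P on the −y side, so P = (0.000, -21.40). The virtual corner opposite W is at (64.00, -21.40). A1 meets BQ tangentially, so AQ is at right angles to BQ and the tangent condition forces AT to be normal to TP, with radius 8.0, so the center A sits 8.0 in from both sides at A = (56.00, -13.40). That places the tangent points at Q = (64.00, -13.40) on BQ and T = (56.00, -21.40) on TP. Then |WQ| = |Q − W| = 65.39.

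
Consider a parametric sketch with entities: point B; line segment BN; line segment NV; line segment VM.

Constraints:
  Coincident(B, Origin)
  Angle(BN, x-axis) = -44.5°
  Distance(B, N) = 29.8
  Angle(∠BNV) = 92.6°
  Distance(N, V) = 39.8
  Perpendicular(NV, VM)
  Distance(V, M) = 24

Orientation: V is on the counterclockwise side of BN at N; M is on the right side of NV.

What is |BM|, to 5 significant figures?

67.710

B is at the origin; BN runs at -44.5° with length 29.8, so N = 29.8·(cos -44.5°, sin -44.5°) = (21.255, -20.887). ∠BNV = 92.6°, so NV runs at -44.5° + (180° − 92.6°) = 42.900° from the x-axis; with |NV| = 39.8, V = N + 39.8·(cos 42.900°, sin 42.900°) = (50.410, 6.2056). NV is perpendicular to VM; with |VM| = 24.0 on the right of NV, M = V + 24.0·(0.68072, -0.73254) = (66.747, -11.375). Then |BM| = |M − B| = 67.710.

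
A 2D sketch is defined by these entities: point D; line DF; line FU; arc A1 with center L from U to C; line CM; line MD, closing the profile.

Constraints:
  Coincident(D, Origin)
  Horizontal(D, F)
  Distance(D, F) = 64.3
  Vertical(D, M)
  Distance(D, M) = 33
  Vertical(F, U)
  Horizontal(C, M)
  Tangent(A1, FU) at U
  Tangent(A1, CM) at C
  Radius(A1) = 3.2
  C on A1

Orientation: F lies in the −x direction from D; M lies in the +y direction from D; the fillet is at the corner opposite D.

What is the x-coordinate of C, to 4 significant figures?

-61.10

The virtual corner opposite D is at (-64.30, 33.00). Tangency of A1 to FU means the radius LU is perpendicular to FU and A1 meets CM tangentially, so LC is at right angles to CM, with radius 3.2, so the center L sits 3.2 in from both sides at L = (-61.10, 29.80). That places the tangent points at U = (-64.30, 29.80) on FU and C = (-61.10, 33.00) on CM. So C.x = -61.10.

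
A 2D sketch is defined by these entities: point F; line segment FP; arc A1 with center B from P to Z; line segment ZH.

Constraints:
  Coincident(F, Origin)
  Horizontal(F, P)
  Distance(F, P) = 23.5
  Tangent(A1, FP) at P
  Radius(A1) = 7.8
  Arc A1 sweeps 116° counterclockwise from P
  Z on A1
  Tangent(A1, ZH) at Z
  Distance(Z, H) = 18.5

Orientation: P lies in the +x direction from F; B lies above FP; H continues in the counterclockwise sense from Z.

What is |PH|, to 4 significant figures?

27.87

F is at the origin; F and P share the same y with |FP| = 23.5 and P on the +x side, so P = (23.50, 0.000). Tangency of A1 to FP means the radius BP is perpendicular to FP, so B = P + (0, 7.8) = (23.50, 7.800). On A1, P sits at bearing -90° from B; a 116° counterclockwise sweep puts Z at bearing 26°, so Z = B + 7.8·(cos 26°, sin 26°) = (30.51, 11.22). A1 meets ZH tangentially, so BZ is at right angles to ZH, so ZH runs along (−sin 26°, cos 26°); with |ZH| = 18.5, H = (22.40, 27.85). Then |PH| = |H − P| = 27.87.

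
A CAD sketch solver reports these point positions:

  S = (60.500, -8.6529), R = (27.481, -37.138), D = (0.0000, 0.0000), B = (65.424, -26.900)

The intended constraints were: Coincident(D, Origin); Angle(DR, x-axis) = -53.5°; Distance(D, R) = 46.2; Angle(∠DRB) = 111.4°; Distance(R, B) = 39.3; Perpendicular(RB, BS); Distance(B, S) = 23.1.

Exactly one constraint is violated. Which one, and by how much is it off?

Distance(B, S) = 23.1 — off by 4.20.

D = (0.00, 0.00) ✓; DR at -53.50° ✓; |DR| = 46.20 ✓; ∠DRB = 111.4° ✓; |RB| = 39.30 ✓; ∠(RB, BS) = 90.00° ✓; |BS| = 18.90 ✗.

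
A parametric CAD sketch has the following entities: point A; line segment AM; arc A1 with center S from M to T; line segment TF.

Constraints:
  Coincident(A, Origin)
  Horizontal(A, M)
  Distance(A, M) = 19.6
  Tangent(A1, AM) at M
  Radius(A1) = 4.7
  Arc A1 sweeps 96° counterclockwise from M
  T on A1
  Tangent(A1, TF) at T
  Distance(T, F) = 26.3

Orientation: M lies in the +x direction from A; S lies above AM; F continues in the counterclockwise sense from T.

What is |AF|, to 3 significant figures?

38.0

On A1, M sits at bearing -90° from S; a 96° counterclockwise sweep puts T at bearing 6°, so T = S + 4.7·(cos 6°, sin 6°) = (24.3, 5.19). A1 meets TF tangentially, so ST is at right angles to TF, so TF runs along (−sin 6°, cos 6°); with |TF| = 26.3, F = (21.5, 31.3). Then |AF| = |F − A| = 38.0.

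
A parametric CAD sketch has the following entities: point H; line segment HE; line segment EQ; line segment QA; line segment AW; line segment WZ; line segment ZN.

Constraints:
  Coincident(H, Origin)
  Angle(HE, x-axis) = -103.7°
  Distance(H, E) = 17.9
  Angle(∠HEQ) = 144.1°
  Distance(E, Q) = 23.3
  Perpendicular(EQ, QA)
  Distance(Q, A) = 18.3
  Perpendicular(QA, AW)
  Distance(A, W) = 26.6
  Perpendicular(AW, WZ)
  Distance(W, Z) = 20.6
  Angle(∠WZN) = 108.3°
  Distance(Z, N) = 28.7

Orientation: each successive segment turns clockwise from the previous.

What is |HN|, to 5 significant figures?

44.202

H is at the origin; HE runs at -103.7° with length 17.9, so E = (-4.2394, -17.391). ∠HEQ = 144.1° gives EQ at -139.60° from the x-axis; with |EQ| = 23.3, Q = (-21.983, -32.492). EQ ⟂ QA, so QA runs at 130.40°; with |QA| = 18.3, A = (-33.844, -18.556). QA ⟂ AW, so AW runs at 40.400°; with |AW| = 26.6, W = (-13.587, -1.3158). AW ⟂ WZ, so WZ runs at -49.600°; with |WZ| = 20.6, Z = (-0.23565, -17.003). ∠WZN = 108.3° gives ZN at -121.30° from the x-axis; with |ZN| = 28.7, N = (-15.146, -41.526). Then |HN| = |N − H| = 44.202.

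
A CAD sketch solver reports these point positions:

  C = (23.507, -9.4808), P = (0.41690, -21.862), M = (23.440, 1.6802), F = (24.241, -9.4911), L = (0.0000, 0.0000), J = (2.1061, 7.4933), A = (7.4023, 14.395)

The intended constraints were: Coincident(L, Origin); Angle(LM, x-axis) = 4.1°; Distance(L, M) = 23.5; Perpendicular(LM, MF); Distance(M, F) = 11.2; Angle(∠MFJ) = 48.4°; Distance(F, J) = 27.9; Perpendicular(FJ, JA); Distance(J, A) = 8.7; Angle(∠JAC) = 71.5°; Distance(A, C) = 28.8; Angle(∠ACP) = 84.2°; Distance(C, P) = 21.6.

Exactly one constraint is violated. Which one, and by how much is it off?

Distance(C, P) = 21.6 — off by 4.60.

L = (0.00, 0.00) ✓; LM at 4.100° ✓; |LM| = 23.50 ✓; ∠(LM, MF) = 90.00° ✓; |MF| = 11.20 ✓; ∠MFJ = 48.40° ✓; |FJ| = 27.90 ✓; ∠(FJ, JA) = 90.00° ✓; |JA| = 8.700 ✓; ∠JAC = 71.50° ✓; |AC| = 28.80 ✓; ∠ACP = 84.20° ✓; |CP| = 26.20 ✗.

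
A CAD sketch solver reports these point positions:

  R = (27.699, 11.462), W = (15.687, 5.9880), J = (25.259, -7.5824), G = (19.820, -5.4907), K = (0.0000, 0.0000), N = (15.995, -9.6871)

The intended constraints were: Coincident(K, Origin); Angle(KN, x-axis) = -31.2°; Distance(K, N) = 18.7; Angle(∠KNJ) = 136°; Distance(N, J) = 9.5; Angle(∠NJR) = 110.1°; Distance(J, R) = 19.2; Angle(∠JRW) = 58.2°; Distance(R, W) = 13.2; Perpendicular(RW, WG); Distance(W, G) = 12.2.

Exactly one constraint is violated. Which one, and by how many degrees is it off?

Perpendicular(RW, WG) — off by 4.70°.

K = (0.00, 0.00) ✓; KN at -31.20° ✓; |KN| = 18.70 ✓; ∠KNJ = 136.0° ✓; |NJ| = 9.500 ✓; ∠NJR = 110.1° ✓; |JR| = 19.20 ✓; ∠JRW = 58.20° ✓; |RW| = 13.20 ✓; ∠(RW, WG) = 85.30° ✗; |WG| = 12.20 ✓.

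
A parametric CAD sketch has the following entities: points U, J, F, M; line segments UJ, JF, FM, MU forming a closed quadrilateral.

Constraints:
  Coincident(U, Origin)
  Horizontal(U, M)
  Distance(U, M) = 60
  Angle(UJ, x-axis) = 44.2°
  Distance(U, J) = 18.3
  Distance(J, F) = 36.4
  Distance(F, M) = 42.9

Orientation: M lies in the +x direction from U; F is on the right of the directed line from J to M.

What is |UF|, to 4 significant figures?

32.17

Checks: |JF| = 36.40 ✓; |FM| = 42.90 ✓.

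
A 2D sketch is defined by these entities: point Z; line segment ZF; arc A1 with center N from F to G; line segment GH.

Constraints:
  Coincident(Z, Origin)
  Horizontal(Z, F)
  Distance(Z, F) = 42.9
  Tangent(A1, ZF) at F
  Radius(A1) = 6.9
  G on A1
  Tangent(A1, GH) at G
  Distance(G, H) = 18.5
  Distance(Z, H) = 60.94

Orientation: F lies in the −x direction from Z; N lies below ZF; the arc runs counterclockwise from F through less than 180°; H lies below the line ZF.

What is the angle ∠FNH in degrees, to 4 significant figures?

132.3°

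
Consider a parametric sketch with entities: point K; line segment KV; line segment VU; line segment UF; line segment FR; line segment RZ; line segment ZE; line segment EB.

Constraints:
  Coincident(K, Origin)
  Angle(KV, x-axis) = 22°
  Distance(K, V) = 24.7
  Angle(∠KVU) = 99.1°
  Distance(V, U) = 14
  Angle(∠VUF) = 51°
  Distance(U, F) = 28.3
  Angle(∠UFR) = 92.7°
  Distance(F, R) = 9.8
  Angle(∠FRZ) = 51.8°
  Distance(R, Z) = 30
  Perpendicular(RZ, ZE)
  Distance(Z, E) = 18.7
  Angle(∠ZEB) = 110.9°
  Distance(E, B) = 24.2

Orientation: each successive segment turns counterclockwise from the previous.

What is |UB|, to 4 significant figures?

42.09

RZ ⟂ ZE, so ZE runs at 177.4°; with |ZE| = 18.7, E = (-7.587, 25.04). ∠ZEB = 110.9° gives EB at -113.5° from the x-axis; with |EB| = 24.2, B = (-17.24, 2.850). Then |UB| = |B − U| = 42.09.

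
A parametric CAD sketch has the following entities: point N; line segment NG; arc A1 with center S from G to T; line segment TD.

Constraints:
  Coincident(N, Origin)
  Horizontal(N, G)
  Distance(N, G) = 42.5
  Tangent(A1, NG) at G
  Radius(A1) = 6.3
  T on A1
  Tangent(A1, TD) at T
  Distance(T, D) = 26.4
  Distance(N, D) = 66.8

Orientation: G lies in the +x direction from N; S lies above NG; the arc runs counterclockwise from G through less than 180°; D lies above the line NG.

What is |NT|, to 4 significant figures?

47.94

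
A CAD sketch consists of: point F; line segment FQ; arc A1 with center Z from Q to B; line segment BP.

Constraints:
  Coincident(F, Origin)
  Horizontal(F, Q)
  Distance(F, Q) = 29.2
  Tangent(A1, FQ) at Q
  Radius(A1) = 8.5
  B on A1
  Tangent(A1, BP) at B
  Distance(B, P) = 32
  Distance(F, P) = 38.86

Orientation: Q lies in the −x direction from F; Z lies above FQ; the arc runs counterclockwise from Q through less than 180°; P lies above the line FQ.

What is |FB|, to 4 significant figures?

21.91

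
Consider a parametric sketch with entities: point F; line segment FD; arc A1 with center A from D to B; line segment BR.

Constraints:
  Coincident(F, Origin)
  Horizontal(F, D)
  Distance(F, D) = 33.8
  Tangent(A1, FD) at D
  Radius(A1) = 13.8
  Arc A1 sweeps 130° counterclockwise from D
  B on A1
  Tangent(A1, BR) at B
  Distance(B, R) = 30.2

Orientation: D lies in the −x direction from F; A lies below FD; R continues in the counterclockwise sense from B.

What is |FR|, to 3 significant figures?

52.2

On A1, D sits at bearing 90° from A; a 130° counterclockwise sweep puts B at bearing 220°, so B = A + 13.8·(cos 220°, sin 220°) = (-44.4, -22.7). Tangency of A1 to BR means the radius AB is perpendicular to BR, so BR runs along (−sin 220°, cos 220°); with |BR| = 30.2, R = (-25.0, -45.8). Then |FR| = |R − F| = 52.2.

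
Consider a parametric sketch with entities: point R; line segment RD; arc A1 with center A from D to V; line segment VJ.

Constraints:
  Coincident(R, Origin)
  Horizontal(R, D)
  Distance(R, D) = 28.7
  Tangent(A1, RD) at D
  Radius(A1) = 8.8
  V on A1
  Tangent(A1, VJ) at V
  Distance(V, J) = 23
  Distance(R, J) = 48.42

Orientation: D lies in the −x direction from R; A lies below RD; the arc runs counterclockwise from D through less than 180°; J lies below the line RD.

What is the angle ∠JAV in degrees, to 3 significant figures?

69.1°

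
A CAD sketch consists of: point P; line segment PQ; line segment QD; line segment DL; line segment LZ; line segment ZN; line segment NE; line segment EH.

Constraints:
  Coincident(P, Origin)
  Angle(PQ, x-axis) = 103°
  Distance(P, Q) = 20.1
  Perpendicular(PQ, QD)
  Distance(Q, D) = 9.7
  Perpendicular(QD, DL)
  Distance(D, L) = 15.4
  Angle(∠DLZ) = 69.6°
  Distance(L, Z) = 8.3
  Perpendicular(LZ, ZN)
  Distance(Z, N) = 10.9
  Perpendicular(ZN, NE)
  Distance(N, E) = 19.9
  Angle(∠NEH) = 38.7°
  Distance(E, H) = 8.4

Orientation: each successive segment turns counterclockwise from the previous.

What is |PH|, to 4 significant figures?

18.35

P is at the origin; PQ runs at 103.0° with length 20.1, so Q = (-4.522, 19.58). PQ ⟂ QD, so QD runs at -167.0°; with |QD| = 9.7, D = (-13.97, 17.40). The perpendicularity gives DL at right angles to QD, so DL runs at -77.00°; with |DL| = 15.4, L = (-10.51, 2.398). ∠DLZ = 69.6° gives LZ at 33.40° from the x-axis; with |LZ| = 8.3, Z = (-3.579, 6.967). LZ is perpendicular to ZN, so ZN runs at 123.4°; with |ZN| = 10.9, N = (-9.580, 16.07). ZN ⟂ NE, so NE runs at -146.6°; with |NE| = 19.9, E = (-26.19, 5.112). ∠NEH = 38.7° gives EH at -5.300° from the x-axis; with |EH| = 8.4, H = (-17.83, 4.336). Then |PH| = |H − P| = 18.35.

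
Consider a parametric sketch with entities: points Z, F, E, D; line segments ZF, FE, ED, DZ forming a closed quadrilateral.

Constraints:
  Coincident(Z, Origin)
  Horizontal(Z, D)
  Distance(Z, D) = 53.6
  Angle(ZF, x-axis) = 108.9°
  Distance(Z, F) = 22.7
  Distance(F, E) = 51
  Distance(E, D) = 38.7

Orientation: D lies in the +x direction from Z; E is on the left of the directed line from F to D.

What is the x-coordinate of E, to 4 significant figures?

41.32

Z is at the origin; Z and D share the same y with |ZD| = 53.6 and D in +x, so D = (53.6, 0). ZF runs at 108.9° with |ZF| = 22.7, so F = (-7.353, 21.48). E is determined by |FE| = 51.0 and |ED| = 38.7 together: it lies at the intersection of circle(F, 51.0) and circle(D, 38.7). With |FD| = 64.63, the foot of the radical line on FD is 40.85 from F and the perpendicular offset is √(51.0² − 40.85²) = 30.53. Taking the left-of-FD solution: E = (41.32, 36.70).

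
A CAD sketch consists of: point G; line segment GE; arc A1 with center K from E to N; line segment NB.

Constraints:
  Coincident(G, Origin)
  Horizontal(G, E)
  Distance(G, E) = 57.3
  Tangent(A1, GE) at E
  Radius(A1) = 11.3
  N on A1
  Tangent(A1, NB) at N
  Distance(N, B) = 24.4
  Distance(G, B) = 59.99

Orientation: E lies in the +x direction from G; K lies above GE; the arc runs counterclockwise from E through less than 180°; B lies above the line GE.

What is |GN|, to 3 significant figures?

68.0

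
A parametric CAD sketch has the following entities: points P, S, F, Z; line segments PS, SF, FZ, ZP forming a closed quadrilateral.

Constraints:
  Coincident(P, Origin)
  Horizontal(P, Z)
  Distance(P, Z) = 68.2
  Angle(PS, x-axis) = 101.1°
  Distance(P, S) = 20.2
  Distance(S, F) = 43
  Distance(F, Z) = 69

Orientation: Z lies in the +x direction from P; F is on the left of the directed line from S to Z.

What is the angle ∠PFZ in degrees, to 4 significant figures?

64.34°

Checks: |SF| = 43.00 ✓; |FZ| = 69.00 ✓.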